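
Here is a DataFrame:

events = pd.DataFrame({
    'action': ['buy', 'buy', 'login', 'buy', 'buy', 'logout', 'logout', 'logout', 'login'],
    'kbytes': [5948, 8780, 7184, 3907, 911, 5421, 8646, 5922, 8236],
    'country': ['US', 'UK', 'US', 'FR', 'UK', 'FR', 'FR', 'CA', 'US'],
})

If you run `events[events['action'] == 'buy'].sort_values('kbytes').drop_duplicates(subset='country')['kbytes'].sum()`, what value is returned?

filter rows where action == 'buy':
  action  kbytes country
0    buy    5948      US
1    buy    8780      UK
3    buy    3907      FR
4    buy     911      UK
sort by kbytes:
  action  kbytes country
4    buy     911      UK
3    buy    3907      FR
0    buy    5948      US
1    buy    8780      UK
drop duplicate country (keep=first):
  action  kbytes country
4    buy     911      UK
3    buy    3907      FR
0    buy    5948      US
The sum of column 'kbytes' is 10766.

10766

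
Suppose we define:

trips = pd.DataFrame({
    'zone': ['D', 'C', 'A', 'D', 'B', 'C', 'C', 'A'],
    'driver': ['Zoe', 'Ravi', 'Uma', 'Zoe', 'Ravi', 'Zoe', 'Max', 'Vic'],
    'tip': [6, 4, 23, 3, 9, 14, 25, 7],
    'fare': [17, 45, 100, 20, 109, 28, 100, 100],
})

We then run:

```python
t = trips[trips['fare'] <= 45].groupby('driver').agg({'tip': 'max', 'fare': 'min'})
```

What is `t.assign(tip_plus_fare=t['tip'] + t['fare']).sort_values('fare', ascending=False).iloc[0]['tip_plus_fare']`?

49

filter rows where fare <= 45:
  zone driver  tip  fare
0    D    Zoe    6    17
1    C   Ravi    4    45
3    D    Zoe    3    20
5    C    Zoe   14    28
group by driver: max(tip), min(fare):
        tip  fare
driver           
Ravi      4    45
Zoe      14    17
add column tip_plus_fare = t['tip'] + t['fare']:
        tip  fare  tip_plus_fare
driver                          
Ravi      4    45             49
Zoe      14    17             31
sort by fare descending:
        tip  fare  tip_plus_fare
driver                          
Ravi      4    45             49
Zoe      14    17             31
So iloc[0]['tip_plus_fare'] = 49.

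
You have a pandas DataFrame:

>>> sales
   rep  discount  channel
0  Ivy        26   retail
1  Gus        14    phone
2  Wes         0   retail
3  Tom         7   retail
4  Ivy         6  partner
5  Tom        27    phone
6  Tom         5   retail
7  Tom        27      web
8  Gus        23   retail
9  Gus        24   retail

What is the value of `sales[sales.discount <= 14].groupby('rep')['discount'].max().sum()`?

filter rows where discount <= 14:
   rep  discount  channel
1  Gus        14    phone
2  Wes         0   retail
3  Tom         7   retail
4  Ivy         6  partner
6  Tom         5   retail
group by rep, max of discount:
rep
Gus    14
Ivy     6
Tom     7
Wes     0
Name: discount, dtype: int64
Reading off the sum of the resulting series, we get 27.

27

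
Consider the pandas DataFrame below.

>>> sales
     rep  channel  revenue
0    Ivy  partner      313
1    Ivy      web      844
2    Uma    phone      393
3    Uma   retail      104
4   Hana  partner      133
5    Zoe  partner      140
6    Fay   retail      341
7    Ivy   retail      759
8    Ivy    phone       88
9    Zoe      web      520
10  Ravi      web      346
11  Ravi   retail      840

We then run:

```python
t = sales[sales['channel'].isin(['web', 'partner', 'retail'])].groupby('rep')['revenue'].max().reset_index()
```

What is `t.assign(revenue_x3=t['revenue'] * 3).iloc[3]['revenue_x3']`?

filter rows where channel in ['web', 'partner', 'retail']:
     rep  channel  revenue
0    Ivy  partner      313
1    Ivy      web      844
3    Uma   retail      104
4   Hana  partner      133
5    Zoe  partner      140
6    Fay   retail      341
7    Ivy   retail      759
9    Zoe      web      520
10  Ravi      web      346
11  Ravi   retail      840
group by rep, max of revenue:
rep
Fay     341
Hana    133
Ivy     844
Ravi    840
Uma     104
Zoe     520
Name: revenue, dtype: int64
reset_index():
    rep  revenue
0   Fay      341
1  Hana      133
2   Ivy      844
3  Ravi      840
4   Uma      104
5   Zoe      520
add column revenue_x3 = t['revenue'] * 3:
    rep  revenue  revenue_x3
0   Fay      341        1023
1  Hana      133         399
2   Ivy      844        2532
3  Ravi      840        2520
4   Uma      104         312
5   Zoe      520        1560
Then the value at position 3, column 'revenue_x3': 2520

2520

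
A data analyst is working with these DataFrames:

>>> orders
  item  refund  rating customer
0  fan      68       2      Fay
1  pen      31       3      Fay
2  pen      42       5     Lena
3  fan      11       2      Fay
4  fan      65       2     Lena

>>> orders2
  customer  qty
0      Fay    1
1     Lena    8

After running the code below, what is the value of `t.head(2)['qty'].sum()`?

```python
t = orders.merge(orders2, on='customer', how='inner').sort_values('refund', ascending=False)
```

9

merge on 'customer' (how='inner') → 5 rows:
  item  refund  rating customer  qty
0  fan      68       2      Fay    1
1  pen      31       3      Fay    1
2  pen      42       5     Lena    8
3  fan      11       2      Fay    1
4  fan      65       2     Lena    8
sort by refund descending:
  item  refund  rating customer  qty
0  fan      68       2      Fay    1
4  fan      65       2     Lena    8
2  pen      42       5     Lena    8
1  pen      31       3      Fay    1
3  fan      11       2      Fay    1
take first 2 rows:
  item  refund  rating customer  qty
0  fan      68       2      Fay    1
4  fan      65       2     Lena    8
sum of column 'qty' → 9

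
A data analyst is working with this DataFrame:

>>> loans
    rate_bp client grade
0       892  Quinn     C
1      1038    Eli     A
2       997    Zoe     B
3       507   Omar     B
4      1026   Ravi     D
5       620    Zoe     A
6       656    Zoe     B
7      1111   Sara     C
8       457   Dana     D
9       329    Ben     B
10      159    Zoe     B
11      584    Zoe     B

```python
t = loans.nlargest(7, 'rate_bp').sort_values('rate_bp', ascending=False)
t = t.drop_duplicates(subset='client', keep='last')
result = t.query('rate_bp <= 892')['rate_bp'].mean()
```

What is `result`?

756.0

take 7 rows with largest rate_bp:
   rate_bp client grade
7     1111   Sara     C
1     1038    Eli     A
4     1026   Ravi     D
2      997    Zoe     B
0      892  Quinn     C
6      656    Zoe     B
5      620    Zoe     A
sort by rate_bp descending:
   rate_bp client grade
7     1111   Sara     C
1     1038    Eli     A
4     1026   Ravi     D
2      997    Zoe     B
0      892  Quinn     C
6      656    Zoe     B
5      620    Zoe     A
drop duplicate client (keep=last):
   rate_bp client grade
7     1111   Sara     C
1     1038    Eli     A
4     1026   Ravi     D
0      892  Quinn     C
5      620    Zoe     A
filter rows where rate_bp <= 892:
   rate_bp client grade
0      892  Quinn     C
5      620    Zoe     A
Hence 756.0.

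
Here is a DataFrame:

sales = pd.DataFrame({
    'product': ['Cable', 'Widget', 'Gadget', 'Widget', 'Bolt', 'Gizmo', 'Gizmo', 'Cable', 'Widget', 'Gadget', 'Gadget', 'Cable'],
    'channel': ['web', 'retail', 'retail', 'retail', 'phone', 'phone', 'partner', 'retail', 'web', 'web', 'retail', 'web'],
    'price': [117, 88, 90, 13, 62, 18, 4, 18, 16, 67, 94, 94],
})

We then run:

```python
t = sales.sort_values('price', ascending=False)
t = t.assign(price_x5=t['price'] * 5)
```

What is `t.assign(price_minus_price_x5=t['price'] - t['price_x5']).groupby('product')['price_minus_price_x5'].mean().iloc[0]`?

sort by price descending:
   product  channel  price
0    Cable      web    117
10  Gadget   retail     94
11   Cable      web     94
2   Gadget   retail     90
1   Widget   retail     88
9   Gadget      web     67
4     Bolt    phone     62
5    Gizmo    phone     18
7    Cable   retail     18
8   Widget      web     16
3   Widget   retail     13
6    Gizmo  partner      4
add column price_x5 = t['price'] * 5:
   product  channel  price  price_x5
0    Cable      web    117       585
10  Gadget   retail     94       470
11   Cable      web     94       470
2   Gadget   retail     90       450
1   Widget   retail     88       440
9   Gadget      web     67       335
4     Bolt    phone     62       310
5    Gizmo    phone     18        90
7    Cable   retail     18        90
8   Widget      web     16        80
3   Widget   retail     13        65
6    Gizmo  partner      4        20
add column price_minus_price_x5 = t['price'] - t['price_x5']:
   product  channel  price  price_x5  price_minus_price_x5
0    Cable      web    117       585                  -468
10  Gadget   retail     94       470                  -376
11   Cable      web     94       470                  -376
2   Gadget   retail     90       450                  -360
1   Widget   retail     88       440                  -352
9   Gadget      web     67       335                  -268
4     Bolt    phone     62       310                  -248
5    Gizmo    phone     18        90                   -72
7    Cable   retail     18        90                   -72
8   Widget      web     16        80                   -64
3   Widget   retail     13        65                   -52
6    Gizmo  partner      4        20                   -16
group by product, mean of price_minus_price_x5:
product
Bolt     -248.000000
Cable    -305.333333
Gadget   -334.666667
Gizmo     -44.000000
Widget   -156.000000
Name: price_minus_price_x5, dtype: float64

-248.0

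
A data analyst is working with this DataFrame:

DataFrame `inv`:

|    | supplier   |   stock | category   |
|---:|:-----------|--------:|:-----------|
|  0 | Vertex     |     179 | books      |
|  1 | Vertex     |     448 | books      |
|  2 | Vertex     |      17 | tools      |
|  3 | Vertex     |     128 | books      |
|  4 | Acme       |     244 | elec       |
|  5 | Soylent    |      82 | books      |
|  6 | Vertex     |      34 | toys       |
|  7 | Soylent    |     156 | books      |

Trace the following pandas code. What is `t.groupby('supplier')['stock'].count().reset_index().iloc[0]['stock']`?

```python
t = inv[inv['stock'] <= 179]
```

2

filter rows where stock <= 179:
  supplier  stock category
0   Vertex    179    books
2   Vertex     17    tools
3   Vertex    128    books
5  Soylent     82    books
6   Vertex     34     toys
7  Soylent    156    books
group by supplier, count of stock:
supplier
Soylent    2
Vertex     4
Name: stock, dtype: int64
reset_index():
  supplier  stock
0  Soylent      2
1   Vertex      4
Hence 2.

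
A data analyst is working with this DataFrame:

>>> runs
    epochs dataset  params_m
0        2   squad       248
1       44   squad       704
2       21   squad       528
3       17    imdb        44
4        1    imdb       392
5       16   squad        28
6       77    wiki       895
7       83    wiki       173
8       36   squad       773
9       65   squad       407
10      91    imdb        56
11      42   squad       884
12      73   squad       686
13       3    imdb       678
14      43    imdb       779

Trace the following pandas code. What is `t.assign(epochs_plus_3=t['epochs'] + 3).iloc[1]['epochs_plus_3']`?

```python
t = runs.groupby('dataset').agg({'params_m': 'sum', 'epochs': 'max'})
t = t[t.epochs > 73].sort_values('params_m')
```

group by dataset: sum(params_m), max(epochs):
         params_m  epochs
dataset                  
imdb         1949      91
squad        4258      73
wiki         1068      83
filter rows where epochs > 73:
         params_m  epochs
dataset                  
imdb         1949      91
wiki         1068      83
sort by params_m:
         params_m  epochs
dataset                  
wiki         1068      83
imdb         1949      91
add column epochs_plus_3 = t['epochs'] + 3:
         params_m  epochs  epochs_plus_3
dataset                                 
wiki         1068      83             86
imdb         1949      91             94
So iloc[1]['epochs_plus_3'] = 94.

94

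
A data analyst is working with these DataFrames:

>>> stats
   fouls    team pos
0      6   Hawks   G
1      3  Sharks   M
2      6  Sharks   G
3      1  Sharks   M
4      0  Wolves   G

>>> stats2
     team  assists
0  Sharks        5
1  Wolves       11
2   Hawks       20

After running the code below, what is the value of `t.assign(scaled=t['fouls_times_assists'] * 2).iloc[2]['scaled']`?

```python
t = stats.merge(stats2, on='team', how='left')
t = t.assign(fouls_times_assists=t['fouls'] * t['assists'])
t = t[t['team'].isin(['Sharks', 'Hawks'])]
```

merge on 'team' (how='left') → 5 rows:
   fouls    team pos  assists
0      6   Hawks   G       20
1      3  Sharks   M        5
2      6  Sharks   G        5
3      1  Sharks   M        5
4      0  Wolves   G       11
add column fouls_times_assists = t['fouls'] * t['assists']:
   fouls    team pos  assists  fouls_times_assists
0      6   Hawks   G       20                  120
1      3  Sharks   M        5                   15
2      6  Sharks   G        5                   30
3      1  Sharks   M        5                    5
4      0  Wolves   G       11                    0
filter rows where team in ['Sharks', 'Hawks']:
   fouls    team pos  assists  fouls_times_assists
0      6   Hawks   G       20                  120
1      3  Sharks   M        5                   15
2      6  Sharks   G        5                   30
3      1  Sharks   M        5                    5
add column scaled = t['fouls_times_assists'] * 2:
   fouls    team pos  assists  fouls_times_assists  scaled
0      6   Hawks   G       20                  120     240
1      3  Sharks   M        5                   15      30
2      6  Sharks   G        5                   30      60
3      1  Sharks   M        5                    5      10
value at position 2, column 'scaled' → 60

60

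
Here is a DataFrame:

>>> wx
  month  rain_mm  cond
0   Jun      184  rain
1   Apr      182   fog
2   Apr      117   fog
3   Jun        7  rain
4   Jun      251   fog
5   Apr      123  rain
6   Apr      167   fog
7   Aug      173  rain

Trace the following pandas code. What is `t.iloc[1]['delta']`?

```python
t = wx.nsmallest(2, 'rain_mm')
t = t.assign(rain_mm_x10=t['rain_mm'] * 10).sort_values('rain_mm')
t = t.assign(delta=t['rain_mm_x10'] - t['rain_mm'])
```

1053

take 2 rows with smallest rain_mm:
  month  rain_mm  cond
3   Jun        7  rain
2   Apr      117   fog
add column rain_mm_x10 = t['rain_mm'] * 10:
  month  rain_mm  cond  rain_mm_x10
3   Jun        7  rain           70
2   Apr      117   fog         1170
sort by rain_mm:
  month  rain_mm  cond  rain_mm_x10
3   Jun        7  rain           70
2   Apr      117   fog         1170
add column delta = t['rain_mm_x10'] - t['rain_mm']:
  month  rain_mm  cond  rain_mm_x10  delta
3   Jun        7  rain           70     63
2   Apr      117   fog         1170   1053
Hence 1053.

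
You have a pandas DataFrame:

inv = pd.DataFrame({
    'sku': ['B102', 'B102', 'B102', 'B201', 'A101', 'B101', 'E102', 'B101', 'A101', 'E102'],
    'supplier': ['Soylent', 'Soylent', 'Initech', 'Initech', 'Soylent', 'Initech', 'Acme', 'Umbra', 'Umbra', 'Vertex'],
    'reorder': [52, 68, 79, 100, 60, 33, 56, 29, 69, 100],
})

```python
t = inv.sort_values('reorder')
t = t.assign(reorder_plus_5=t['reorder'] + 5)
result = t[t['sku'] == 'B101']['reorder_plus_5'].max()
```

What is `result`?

38

sort by reorder:
    sku supplier  reorder
7  B101    Umbra       29
5  B101  Initech       33
0  B102  Soylent       52
6  E102     Acme       56
4  A101  Soylent       60
1  B102  Soylent       68
8  A101    Umbra       69
2  B102  Initech       79
3  B201  Initech      100
9  E102   Vertex      100
add column reorder_plus_5 = t['reorder'] + 5:
    sku supplier  reorder  reorder_plus_5
7  B101    Umbra       29              34
5  B101  Initech       33              38
0  B102  Soylent       52              57
6  E102     Acme       56              61
4  A101  Soylent       60              65
1  B102  Soylent       68              73
8  A101    Umbra       69              74
2  B102  Initech       79              84
3  B201  Initech      100             105
9  E102   Vertex      100             105
filter rows where sku == 'B101':
    sku supplier  reorder  reorder_plus_5
7  B101    Umbra       29              34
5  B101  Initech       33              38
max of column 'reorder_plus_5' → 38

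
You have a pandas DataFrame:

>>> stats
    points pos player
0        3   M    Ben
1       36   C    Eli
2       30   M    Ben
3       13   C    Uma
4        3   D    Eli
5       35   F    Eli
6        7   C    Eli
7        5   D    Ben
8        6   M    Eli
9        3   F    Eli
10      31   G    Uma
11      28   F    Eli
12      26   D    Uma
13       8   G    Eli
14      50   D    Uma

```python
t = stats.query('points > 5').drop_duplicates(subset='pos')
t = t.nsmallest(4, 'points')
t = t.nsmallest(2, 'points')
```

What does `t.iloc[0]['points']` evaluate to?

26

filter rows where points > 5:
    points pos player
1       36   C    Eli
2       30   M    Ben
3       13   C    Uma
5       35   F    Eli
6        7   C    Eli
8        6   M    Eli
10      31   G    Uma
11      28   F    Eli
12      26   D    Uma
13       8   G    Eli
14      50   D    Uma
drop duplicate pos (keep=first):
    points pos player
1       36   C    Eli
2       30   M    Ben
5       35   F    Eli
10      31   G    Uma
12      26   D    Uma
take 4 rows with smallest points:
    points pos player
12      26   D    Uma
2       30   M    Ben
10      31   G    Uma
5       35   F    Eli
take 2 rows with smallest points:
    points pos player
12      26   D    Uma
2       30   M    Ben
Finally, value at position 0, column 'points' = 26.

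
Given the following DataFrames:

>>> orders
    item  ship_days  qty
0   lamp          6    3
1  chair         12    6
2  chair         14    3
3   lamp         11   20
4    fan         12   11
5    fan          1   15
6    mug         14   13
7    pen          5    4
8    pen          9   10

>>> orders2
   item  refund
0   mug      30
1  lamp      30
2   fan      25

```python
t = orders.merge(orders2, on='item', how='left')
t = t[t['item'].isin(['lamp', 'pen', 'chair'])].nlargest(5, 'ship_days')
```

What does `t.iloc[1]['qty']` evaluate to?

6

merge on 'item' (how='left') → 9 rows:
    item  ship_days  qty  refund
0   lamp          6    3    30.0
1  chair         12    6     NaN
2  chair         14    3     NaN
3   lamp         11   20    30.0
4    fan         12   11    25.0
5    fan          1   15    25.0
6    mug         14   13    30.0
7    pen          5    4     NaN
8    pen          9   10     NaN
filter rows where item in ['lamp', 'pen', 'chair']:
    item  ship_days  qty  refund
0   lamp          6    3    30.0
1  chair         12    6     NaN
2  chair         14    3     NaN
3   lamp         11   20    30.0
7    pen          5    4     NaN
8    pen          9   10     NaN
take 5 rows with largest ship_days:
    item  ship_days  qty  refund
2  chair         14    3     NaN
1  chair         12    6     NaN
3   lamp         11   20    30.0
8    pen          9   10     NaN
0   lamp          6    3    30.0
The value at position 1, column 'qty' is 6.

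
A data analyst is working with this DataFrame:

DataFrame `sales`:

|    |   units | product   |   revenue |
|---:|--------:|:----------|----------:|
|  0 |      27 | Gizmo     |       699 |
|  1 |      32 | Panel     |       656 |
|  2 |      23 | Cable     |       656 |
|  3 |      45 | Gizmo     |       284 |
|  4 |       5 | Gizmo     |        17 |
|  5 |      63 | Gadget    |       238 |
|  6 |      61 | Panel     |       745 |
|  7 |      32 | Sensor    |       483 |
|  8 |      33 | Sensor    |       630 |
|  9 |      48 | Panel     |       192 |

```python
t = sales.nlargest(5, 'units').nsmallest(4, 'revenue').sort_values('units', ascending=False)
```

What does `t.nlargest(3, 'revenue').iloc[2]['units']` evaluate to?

63

take 5 rows with largest units:
   units product  revenue
5     63  Gadget      238
6     61   Panel      745
9     48   Panel      192
3     45   Gizmo      284
8     33  Sensor      630
take 4 rows with smallest revenue:
   units product  revenue
9     48   Panel      192
5     63  Gadget      238
3     45   Gizmo      284
8     33  Sensor      630
sort by units descending:
   units product  revenue
5     63  Gadget      238
9     48   Panel      192
3     45   Gizmo      284
8     33  Sensor      630
take 3 rows with largest revenue:
   units product  revenue
8     33  Sensor      630
3     45   Gizmo      284
5     63  Gadget      238
The value at position 2, column 'units' is 63.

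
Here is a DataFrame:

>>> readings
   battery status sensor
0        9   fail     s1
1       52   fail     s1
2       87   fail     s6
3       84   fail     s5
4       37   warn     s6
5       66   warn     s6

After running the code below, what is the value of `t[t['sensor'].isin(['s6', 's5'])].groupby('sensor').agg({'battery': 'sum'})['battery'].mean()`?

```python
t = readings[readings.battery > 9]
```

137.0

filter rows where battery > 9:
   battery status sensor
1       52   fail     s1
2       87   fail     s6
3       84   fail     s5
4       37   warn     s6
5       66   warn     s6
filter rows where sensor in ['s6', 's5']:
   battery status sensor
2       87   fail     s6
3       84   fail     s5
4       37   warn     s6
5       66   warn     s6
group by sensor, sum of battery:
        battery
sensor         
s5           84
s6          190
The mean of column 'battery' is 137.0.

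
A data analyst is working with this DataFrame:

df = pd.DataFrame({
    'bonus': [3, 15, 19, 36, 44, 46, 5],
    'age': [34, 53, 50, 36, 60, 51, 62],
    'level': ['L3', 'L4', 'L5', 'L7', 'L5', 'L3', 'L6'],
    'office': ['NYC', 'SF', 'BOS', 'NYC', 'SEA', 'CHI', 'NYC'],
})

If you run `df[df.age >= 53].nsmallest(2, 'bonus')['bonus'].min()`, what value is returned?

5

filter rows where age >= 53:
   bonus  age level office
1     15   53    L4     SF
4     44   60    L5    SEA
6      5   62    L6    NYC
take 2 rows with smallest bonus:
   bonus  age level office
6      5   62    L6    NYC
1     15   53    L4     SF
Reading off the min of column 'bonus', we get 5.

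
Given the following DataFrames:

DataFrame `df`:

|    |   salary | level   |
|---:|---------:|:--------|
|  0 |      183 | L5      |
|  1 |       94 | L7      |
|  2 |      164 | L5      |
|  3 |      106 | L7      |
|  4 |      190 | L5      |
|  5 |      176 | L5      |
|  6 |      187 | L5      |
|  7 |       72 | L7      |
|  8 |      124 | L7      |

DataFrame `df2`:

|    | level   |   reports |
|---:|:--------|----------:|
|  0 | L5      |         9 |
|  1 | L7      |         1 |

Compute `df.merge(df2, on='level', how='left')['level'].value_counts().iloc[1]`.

merge on 'level' (how='left') → 9 rows:
   salary level  reports
0     183    L5        9
1      94    L7        1
2     164    L5        9
3     106    L7        1
4     190    L5        9
5     176    L5        9
6     187    L5        9
7      72    L7        1
8     124    L7        1
value_counts of level:
level
L5    5
L7    4
Name: count, dtype: int64
Then the value at position 1: 4

4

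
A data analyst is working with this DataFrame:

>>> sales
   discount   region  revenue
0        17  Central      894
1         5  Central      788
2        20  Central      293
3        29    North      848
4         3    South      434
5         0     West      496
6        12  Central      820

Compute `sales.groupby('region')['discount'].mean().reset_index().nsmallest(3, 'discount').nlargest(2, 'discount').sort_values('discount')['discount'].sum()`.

group by region, mean of discount:
region
Central    13.5
North      29.0
South       3.0
West        0.0
Name: discount, dtype: float64
reset_index():
    region  discount
0  Central      13.5
1    North      29.0
2    South       3.0
3     West       0.0
take 3 rows with smallest discount:
    region  discount
3     West       0.0
2    South       3.0
0  Central      13.5
take 2 rows with largest discount:
    region  discount
0  Central      13.5
2    South       3.0
sort by discount:
    region  discount
2    South       3.0
0  Central      13.5
Finally, sum of column 'discount' = 16.5.

16.5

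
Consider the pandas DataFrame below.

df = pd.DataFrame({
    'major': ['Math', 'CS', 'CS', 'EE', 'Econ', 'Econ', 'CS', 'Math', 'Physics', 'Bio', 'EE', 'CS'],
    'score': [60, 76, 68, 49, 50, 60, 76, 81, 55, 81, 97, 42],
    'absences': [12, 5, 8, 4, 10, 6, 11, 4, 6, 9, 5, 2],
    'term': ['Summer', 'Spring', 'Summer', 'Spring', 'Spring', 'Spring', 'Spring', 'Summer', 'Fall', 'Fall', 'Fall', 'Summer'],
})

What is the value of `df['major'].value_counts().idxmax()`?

value_counts of major:
major
CS         4
Math       2
EE         2
Econ       2
Physics    1
Bio        1
Name: count, dtype: int64
Then the label with the largest value: CS

CS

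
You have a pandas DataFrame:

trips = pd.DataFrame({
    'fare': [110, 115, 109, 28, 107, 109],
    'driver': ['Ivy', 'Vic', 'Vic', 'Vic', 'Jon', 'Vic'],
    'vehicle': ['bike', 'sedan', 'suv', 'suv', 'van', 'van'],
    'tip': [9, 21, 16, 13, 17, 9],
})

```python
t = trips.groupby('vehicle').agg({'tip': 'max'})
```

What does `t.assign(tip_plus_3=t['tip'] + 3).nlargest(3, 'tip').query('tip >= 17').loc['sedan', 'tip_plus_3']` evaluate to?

group by vehicle, max of tip:
         tip
vehicle     
bike       9
sedan     21
suv       16
van       17
add column tip_plus_3 = t['tip'] + 3:
         tip  tip_plus_3
vehicle                 
bike       9          12
sedan     21          24
suv       16          19
van       17          20
take 3 rows with largest tip:
         tip  tip_plus_3
vehicle                 
sedan     21          24
van       17          20
suv       16          19
filter rows where tip >= 17:
         tip  tip_plus_3
vehicle                 
sedan     21          24
van       17          20
Taking the value at row 'sedan', column 'tip_plus_3' gives 24.

24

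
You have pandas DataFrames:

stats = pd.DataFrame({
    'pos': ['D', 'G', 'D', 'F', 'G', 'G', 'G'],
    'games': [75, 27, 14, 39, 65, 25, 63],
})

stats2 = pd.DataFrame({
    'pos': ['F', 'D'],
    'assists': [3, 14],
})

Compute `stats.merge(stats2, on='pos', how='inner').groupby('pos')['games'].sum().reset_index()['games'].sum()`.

128

merge on 'pos' (how='inner') → 3 rows:
  pos  games  assists
0   D     75       14
1   D     14       14
2   F     39        3
group by pos, sum of games:
pos
D    89
F    39
Name: games, dtype: int64
reset_index():
  pos  games
0   D     89
1   F     39
Then the sum of column 'games': 128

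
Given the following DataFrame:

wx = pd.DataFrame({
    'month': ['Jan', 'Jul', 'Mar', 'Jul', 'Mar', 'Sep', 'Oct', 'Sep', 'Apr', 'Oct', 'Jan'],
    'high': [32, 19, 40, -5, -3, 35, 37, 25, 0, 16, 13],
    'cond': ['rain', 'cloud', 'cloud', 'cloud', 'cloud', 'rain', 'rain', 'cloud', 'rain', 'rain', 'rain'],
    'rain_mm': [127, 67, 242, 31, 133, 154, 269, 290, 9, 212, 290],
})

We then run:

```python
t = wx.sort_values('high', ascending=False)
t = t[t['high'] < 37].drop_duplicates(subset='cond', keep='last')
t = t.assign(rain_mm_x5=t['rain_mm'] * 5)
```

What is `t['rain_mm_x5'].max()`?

155

sort by high descending:
   month  high   cond  rain_mm
2    Mar    40  cloud      242
6    Oct    37   rain      269
5    Sep    35   rain      154
0    Jan    32   rain      127
7    Sep    25  cloud      290
1    Jul    19  cloud       67
9    Oct    16   rain      212
10   Jan    13   rain      290
8    Apr     0   rain        9
4    Mar    -3  cloud      133
3    Jul    -5  cloud       31
filter rows where high < 37:
   month  high   cond  rain_mm
5    Sep    35   rain      154
0    Jan    32   rain      127
7    Sep    25  cloud      290
1    Jul    19  cloud       67
9    Oct    16   rain      212
10   Jan    13   rain      290
8    Apr     0   rain        9
4    Mar    -3  cloud      133
3    Jul    -5  cloud       31
drop duplicate cond (keep=last):
  month  high   cond  rain_mm
8   Apr     0   rain        9
3   Jul    -5  cloud       31
add column rain_mm_x5 = t['rain_mm'] * 5:
  month  high   cond  rain_mm  rain_mm_x5
8   Apr     0   rain        9          45
3   Jul    -5  cloud       31         155
Then the max of column 'rain_mm_x5': 155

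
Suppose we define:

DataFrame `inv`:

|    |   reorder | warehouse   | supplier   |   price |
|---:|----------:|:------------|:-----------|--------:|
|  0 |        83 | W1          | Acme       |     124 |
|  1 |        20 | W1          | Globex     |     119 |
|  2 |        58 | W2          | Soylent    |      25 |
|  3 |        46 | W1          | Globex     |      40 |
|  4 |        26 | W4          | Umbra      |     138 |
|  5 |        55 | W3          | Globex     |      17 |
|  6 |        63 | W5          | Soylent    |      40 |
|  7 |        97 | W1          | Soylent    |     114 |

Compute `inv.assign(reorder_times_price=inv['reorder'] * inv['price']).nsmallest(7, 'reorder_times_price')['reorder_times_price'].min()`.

935

add column reorder_times_price = inv['reorder'] * inv['price']:
   reorder warehouse supplier  price  reorder_times_price
0       83        W1     Acme    124                10292
1       20        W1   Globex    119                 2380
2       58        W2  Soylent     25                 1450
3       46        W1   Globex     40                 1840
4       26        W4    Umbra    138                 3588
5       55        W3   Globex     17                  935
6       63        W5  Soylent     40                 2520
7       97        W1  Soylent    114                11058
take 7 rows with smallest reorder_times_price:
   reorder warehouse supplier  price  reorder_times_price
5       55        W3   Globex     17                  935
2       58        W2  Soylent     25                 1450
3       46        W1   Globex     40                 1840
1       20        W1   Globex    119                 2380
6       63        W5  Soylent     40                 2520
4       26        W4    Umbra    138                 3588
0       83        W1     Acme    124                10292
Then the min of column 'reorder_times_price': 935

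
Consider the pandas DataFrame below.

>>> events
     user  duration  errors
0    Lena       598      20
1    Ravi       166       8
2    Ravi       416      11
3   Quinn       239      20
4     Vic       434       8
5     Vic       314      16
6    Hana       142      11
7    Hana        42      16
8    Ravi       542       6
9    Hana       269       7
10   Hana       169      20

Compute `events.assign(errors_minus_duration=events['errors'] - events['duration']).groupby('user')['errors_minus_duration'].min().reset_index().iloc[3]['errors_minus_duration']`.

add column errors_minus_duration = events['errors'] - events['duration']:
     user  duration  errors  errors_minus_duration
0    Lena       598      20                   -578
1    Ravi       166       8                   -158
2    Ravi       416      11                   -405
3   Quinn       239      20                   -219
4     Vic       434       8                   -426
5     Vic       314      16                   -298
6    Hana       142      11                   -131
7    Hana        42      16                    -26
8    Ravi       542       6                   -536
9    Hana       269       7                   -262
10   Hana       169      20                   -149
group by user, min of errors_minus_duration:
user
Hana    -262
Lena    -578
Quinn   -219
Ravi    -536
Vic     -426
Name: errors_minus_duration, dtype: int64
reset_index():
    user  errors_minus_duration
0   Hana                   -262
1   Lena                   -578
2  Quinn                   -219
3   Ravi                   -536
4    Vic                   -426
value at position 3, column 'errors_minus_duration' → -536

-536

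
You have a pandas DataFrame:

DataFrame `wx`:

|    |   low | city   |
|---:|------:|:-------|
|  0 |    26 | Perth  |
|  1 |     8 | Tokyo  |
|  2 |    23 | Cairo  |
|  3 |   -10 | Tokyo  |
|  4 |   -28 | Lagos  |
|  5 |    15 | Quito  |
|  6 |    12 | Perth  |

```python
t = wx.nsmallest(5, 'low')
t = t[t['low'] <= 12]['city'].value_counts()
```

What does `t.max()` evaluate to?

2

take 5 rows with smallest low:
   low   city
4  -28  Lagos
3  -10  Tokyo
1    8  Tokyo
6   12  Perth
5   15  Quito
filter rows where low <= 12:
   low   city
4  -28  Lagos
3  -10  Tokyo
1    8  Tokyo
6   12  Perth
value_counts of city:
city
Tokyo    2
Lagos    1
Perth    1
Name: count, dtype: int64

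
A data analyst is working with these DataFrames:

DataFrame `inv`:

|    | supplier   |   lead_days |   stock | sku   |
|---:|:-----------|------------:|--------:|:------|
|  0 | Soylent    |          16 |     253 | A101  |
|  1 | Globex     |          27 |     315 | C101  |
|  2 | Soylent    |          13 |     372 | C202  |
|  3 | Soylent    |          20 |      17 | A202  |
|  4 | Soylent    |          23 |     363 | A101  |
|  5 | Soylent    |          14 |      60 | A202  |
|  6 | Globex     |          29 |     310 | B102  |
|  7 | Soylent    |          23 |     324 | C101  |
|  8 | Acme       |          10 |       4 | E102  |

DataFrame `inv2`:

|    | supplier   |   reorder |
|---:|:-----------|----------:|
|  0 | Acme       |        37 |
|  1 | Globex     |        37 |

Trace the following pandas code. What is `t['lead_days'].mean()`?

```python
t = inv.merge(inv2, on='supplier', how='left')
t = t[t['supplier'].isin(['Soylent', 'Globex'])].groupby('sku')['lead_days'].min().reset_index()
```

merge on 'supplier' (how='left') → 9 rows:
  supplier  lead_days  stock   sku  reorder
0  Soylent         16    253  A101      NaN
1   Globex         27    315  C101     37.0
2  Soylent         13    372  C202      NaN
3  Soylent         20     17  A202      NaN
4  Soylent         23    363  A101      NaN
5  Soylent         14     60  A202      NaN
6   Globex         29    310  B102     37.0
7  Soylent         23    324  C101      NaN
8     Acme         10      4  E102     37.0
filter rows where supplier in ['Soylent', 'Globex']:
  supplier  lead_days  stock   sku  reorder
0  Soylent         16    253  A101      NaN
1   Globex         27    315  C101     37.0
2  Soylent         13    372  C202      NaN
3  Soylent         20     17  A202      NaN
4  Soylent         23    363  A101      NaN
5  Soylent         14     60  A202      NaN
6   Globex         29    310  B102     37.0
7  Soylent         23    324  C101      NaN
group by sku, min of lead_days:
sku
A101    16
A202    14
B102    29
C101    23
C202    13
Name: lead_days, dtype: int64
reset_index():
    sku  lead_days
0  A101         16
1  A202         14
2  B102         29
3  C101         23
4  C202         13
Taking the mean of column 'lead_days' gives 19.0.

19.0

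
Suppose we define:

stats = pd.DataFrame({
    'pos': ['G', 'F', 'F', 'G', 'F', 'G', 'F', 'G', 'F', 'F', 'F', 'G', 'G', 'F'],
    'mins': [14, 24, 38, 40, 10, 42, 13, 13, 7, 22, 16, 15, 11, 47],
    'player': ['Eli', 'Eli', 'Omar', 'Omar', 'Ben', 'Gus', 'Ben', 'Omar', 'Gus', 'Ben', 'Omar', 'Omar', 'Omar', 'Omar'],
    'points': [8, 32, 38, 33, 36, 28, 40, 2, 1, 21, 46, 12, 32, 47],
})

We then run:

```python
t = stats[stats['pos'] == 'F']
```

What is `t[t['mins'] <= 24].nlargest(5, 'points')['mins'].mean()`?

17.0

filter rows where pos == 'F':
   pos  mins player  points
1    F    24    Eli      32
2    F    38   Omar      38
4    F    10    Ben      36
6    F    13    Ben      40
8    F     7    Gus       1
9    F    22    Ben      21
10   F    16   Omar      46
13   F    47   Omar      47
filter rows where mins <= 24:
   pos  mins player  points
1    F    24    Eli      32
4    F    10    Ben      36
6    F    13    Ben      40
8    F     7    Gus       1
9    F    22    Ben      21
10   F    16   Omar      46
take 5 rows with largest points:
   pos  mins player  points
10   F    16   Omar      46
6    F    13    Ben      40
4    F    10    Ben      36
1    F    24    Eli      32
9    F    22    Ben      21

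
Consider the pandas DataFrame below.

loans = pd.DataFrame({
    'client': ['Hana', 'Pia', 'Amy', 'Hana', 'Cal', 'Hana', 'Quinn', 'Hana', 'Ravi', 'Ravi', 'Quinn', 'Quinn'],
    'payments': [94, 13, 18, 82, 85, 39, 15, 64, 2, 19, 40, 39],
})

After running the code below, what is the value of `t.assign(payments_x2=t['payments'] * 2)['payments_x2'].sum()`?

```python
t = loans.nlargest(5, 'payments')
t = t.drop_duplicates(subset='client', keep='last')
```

378

take 5 rows with largest payments:
   client  payments
0    Hana        94
4     Cal        85
3    Hana        82
7    Hana        64
10  Quinn        40
drop duplicate client (keep=last):
   client  payments
4     Cal        85
7    Hana        64
10  Quinn        40
add column payments_x2 = t['payments'] * 2:
   client  payments  payments_x2
4     Cal        85          170
7    Hana        64          128
10  Quinn        40           80
sum of column 'payments_x2' → 378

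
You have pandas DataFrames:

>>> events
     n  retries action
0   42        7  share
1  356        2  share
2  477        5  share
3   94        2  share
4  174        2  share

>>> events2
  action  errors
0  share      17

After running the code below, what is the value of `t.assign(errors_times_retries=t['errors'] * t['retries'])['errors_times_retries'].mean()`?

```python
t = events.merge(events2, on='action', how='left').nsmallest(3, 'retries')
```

34.0

merge on 'action' (how='left') → 5 rows:
     n  retries action  errors
0   42        7  share      17
1  356        2  share      17
2  477        5  share      17
3   94        2  share      17
4  174        2  share      17
take 3 rows with smallest retries:
     n  retries action  errors
1  356        2  share      17
3   94        2  share      17
4  174        2  share      17
add column errors_times_retries = t['errors'] * t['retries']:
     n  retries action  errors  errors_times_retries
1  356        2  share      17                    34
3   94        2  share      17                    34
4  174        2  share      17                    34
The mean of column 'errors_times_retries' is 34.0.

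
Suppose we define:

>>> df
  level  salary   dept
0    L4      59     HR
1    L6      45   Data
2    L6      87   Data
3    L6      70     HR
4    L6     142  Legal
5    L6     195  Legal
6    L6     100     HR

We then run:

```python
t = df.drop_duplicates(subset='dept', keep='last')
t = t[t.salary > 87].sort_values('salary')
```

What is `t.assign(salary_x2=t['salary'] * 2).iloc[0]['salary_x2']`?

200

drop duplicate dept (keep=last):
  level  salary   dept
2    L6      87   Data
5    L6     195  Legal
6    L6     100     HR
filter rows where salary > 87:
  level  salary   dept
5    L6     195  Legal
6    L6     100     HR
sort by salary:
  level  salary   dept
6    L6     100     HR
5    L6     195  Legal
add column salary_x2 = t['salary'] * 2:
  level  salary   dept  salary_x2
6    L6     100     HR        200
5    L6     195  Legal        390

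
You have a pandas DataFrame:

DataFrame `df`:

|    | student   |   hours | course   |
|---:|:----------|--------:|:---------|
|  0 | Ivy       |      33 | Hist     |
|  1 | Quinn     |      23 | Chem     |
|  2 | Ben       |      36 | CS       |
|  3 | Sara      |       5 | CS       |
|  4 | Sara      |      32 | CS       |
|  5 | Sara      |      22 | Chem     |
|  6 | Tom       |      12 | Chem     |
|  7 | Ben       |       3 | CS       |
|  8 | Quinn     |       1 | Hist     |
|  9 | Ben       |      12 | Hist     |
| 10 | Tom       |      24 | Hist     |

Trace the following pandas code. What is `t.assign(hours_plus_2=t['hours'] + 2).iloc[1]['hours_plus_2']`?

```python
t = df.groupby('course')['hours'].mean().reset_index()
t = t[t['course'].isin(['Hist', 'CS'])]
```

19.5

group by course, mean of hours:
course
CS      19.0
Chem    19.0
Hist    17.5
Name: hours, dtype: float64
reset_index():
  course  hours
0     CS   19.0
1   Chem   19.0
2   Hist   17.5
filter rows where course in ['Hist', 'CS']:
  course  hours
0     CS   19.0
2   Hist   17.5
add column hours_plus_2 = t['hours'] + 2:
  course  hours  hours_plus_2
0     CS   19.0          21.0
2   Hist   17.5          19.5
Finally, value at position 1, column 'hours_plus_2' = 19.5.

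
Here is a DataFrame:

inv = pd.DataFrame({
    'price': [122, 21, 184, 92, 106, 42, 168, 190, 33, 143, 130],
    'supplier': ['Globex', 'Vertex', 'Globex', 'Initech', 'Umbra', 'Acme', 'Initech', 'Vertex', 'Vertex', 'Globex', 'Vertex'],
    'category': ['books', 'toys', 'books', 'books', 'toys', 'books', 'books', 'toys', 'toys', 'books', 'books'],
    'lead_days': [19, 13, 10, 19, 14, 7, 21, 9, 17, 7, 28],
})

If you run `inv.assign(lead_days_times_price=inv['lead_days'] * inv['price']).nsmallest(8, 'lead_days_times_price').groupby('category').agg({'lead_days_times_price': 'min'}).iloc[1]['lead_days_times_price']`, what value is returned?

273

add column lead_days_times_price = inv['lead_days'] * inv['price']:
    price supplier category  lead_days  lead_days_times_price
0     122   Globex    books         19                   2318
1      21   Vertex     toys         13                    273
2     184   Globex    books         10                   1840
3      92  Initech    books         19                   1748
4     106    Umbra     toys         14                   1484
5      42     Acme    books          7                    294
6     168  Initech    books         21                   3528
7     190   Vertex     toys          9                   1710
8      33   Vertex     toys         17                    561
9     143   Globex    books          7                   1001
10    130   Vertex    books         28                   3640
take 8 rows with smallest lead_days_times_price:
   price supplier category  lead_days  lead_days_times_price
1     21   Vertex     toys         13                    273
5     42     Acme    books          7                    294
8     33   Vertex     toys         17                    561
9    143   Globex    books          7                   1001
4    106    Umbra     toys         14                   1484
7    190   Vertex     toys          9                   1710
3     92  Initech    books         19                   1748
2    184   Globex    books         10                   1840
group by category, min of lead_days_times_price:
          lead_days_times_price
category                       
books                       294
toys                        273
Finally, value at position 1, column 'lead_days_times_price' = 273.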